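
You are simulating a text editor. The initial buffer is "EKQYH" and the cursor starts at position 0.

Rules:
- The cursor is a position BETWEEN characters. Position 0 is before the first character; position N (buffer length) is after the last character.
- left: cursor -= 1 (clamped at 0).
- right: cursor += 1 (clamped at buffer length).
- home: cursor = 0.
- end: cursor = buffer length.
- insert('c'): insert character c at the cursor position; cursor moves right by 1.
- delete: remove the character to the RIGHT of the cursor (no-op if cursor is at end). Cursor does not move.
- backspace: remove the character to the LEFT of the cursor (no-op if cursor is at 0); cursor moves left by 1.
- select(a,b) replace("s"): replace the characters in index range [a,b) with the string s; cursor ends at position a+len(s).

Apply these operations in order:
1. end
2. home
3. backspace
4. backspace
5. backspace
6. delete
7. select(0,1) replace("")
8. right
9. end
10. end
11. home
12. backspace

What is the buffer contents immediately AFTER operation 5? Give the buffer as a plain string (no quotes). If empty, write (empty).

After op 1 (end): buf='EKQYH' cursor=5
After op 2 (home): buf='EKQYH' cursor=0
After op 3 (backspace): buf='EKQYH' cursor=0
After op 4 (backspace): buf='EKQYH' cursor=0
After op 5 (backspace): buf='EKQYH' cursor=0

Answer: EKQYH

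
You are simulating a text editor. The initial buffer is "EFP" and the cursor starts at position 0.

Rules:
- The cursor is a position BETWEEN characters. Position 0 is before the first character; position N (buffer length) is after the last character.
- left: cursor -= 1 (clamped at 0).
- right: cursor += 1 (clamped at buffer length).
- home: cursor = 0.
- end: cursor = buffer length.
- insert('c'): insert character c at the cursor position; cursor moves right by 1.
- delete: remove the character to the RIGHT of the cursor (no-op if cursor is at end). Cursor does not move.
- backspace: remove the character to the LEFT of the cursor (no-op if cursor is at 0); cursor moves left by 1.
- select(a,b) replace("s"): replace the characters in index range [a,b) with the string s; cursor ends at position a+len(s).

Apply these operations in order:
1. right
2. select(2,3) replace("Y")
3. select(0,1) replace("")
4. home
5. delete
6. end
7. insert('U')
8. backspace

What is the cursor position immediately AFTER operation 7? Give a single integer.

After op 1 (right): buf='EFP' cursor=1
After op 2 (select(2,3) replace("Y")): buf='EFY' cursor=3
After op 3 (select(0,1) replace("")): buf='FY' cursor=0
After op 4 (home): buf='FY' cursor=0
After op 5 (delete): buf='Y' cursor=0
After op 6 (end): buf='Y' cursor=1
After op 7 (insert('U')): buf='YU' cursor=2

Answer: 2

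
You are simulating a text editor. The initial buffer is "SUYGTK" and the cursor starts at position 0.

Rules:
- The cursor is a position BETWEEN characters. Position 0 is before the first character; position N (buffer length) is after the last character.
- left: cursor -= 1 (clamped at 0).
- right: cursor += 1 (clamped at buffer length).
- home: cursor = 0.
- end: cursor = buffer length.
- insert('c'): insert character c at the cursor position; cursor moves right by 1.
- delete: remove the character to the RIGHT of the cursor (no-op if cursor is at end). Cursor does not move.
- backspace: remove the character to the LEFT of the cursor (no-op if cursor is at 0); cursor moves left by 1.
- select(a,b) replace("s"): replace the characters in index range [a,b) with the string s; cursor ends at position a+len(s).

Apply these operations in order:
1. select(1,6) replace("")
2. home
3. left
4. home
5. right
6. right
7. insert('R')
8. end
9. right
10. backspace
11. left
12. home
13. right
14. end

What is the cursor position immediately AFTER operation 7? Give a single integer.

After op 1 (select(1,6) replace("")): buf='S' cursor=1
After op 2 (home): buf='S' cursor=0
After op 3 (left): buf='S' cursor=0
After op 4 (home): buf='S' cursor=0
After op 5 (right): buf='S' cursor=1
After op 6 (right): buf='S' cursor=1
After op 7 (insert('R')): buf='SR' cursor=2

Answer: 2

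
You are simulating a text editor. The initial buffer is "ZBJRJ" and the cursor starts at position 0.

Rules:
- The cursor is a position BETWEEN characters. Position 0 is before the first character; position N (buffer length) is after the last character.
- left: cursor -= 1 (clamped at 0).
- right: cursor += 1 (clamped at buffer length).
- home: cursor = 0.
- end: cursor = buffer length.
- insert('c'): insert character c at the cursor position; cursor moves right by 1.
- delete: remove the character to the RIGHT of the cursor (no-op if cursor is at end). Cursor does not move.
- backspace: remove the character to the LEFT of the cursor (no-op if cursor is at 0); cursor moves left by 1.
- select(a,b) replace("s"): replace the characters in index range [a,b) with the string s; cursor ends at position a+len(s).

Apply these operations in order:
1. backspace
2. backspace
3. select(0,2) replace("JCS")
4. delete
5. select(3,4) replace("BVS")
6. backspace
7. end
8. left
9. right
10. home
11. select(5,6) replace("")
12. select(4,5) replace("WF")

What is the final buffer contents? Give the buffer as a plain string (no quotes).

After op 1 (backspace): buf='ZBJRJ' cursor=0
After op 2 (backspace): buf='ZBJRJ' cursor=0
After op 3 (select(0,2) replace("JCS")): buf='JCSJRJ' cursor=3
After op 4 (delete): buf='JCSRJ' cursor=3
After op 5 (select(3,4) replace("BVS")): buf='JCSBVSJ' cursor=6
After op 6 (backspace): buf='JCSBVJ' cursor=5
After op 7 (end): buf='JCSBVJ' cursor=6
After op 8 (left): buf='JCSBVJ' cursor=5
After op 9 (right): buf='JCSBVJ' cursor=6
After op 10 (home): buf='JCSBVJ' cursor=0
After op 11 (select(5,6) replace("")): buf='JCSBV' cursor=5
After op 12 (select(4,5) replace("WF")): buf='JCSBWF' cursor=6

Answer: JCSBWF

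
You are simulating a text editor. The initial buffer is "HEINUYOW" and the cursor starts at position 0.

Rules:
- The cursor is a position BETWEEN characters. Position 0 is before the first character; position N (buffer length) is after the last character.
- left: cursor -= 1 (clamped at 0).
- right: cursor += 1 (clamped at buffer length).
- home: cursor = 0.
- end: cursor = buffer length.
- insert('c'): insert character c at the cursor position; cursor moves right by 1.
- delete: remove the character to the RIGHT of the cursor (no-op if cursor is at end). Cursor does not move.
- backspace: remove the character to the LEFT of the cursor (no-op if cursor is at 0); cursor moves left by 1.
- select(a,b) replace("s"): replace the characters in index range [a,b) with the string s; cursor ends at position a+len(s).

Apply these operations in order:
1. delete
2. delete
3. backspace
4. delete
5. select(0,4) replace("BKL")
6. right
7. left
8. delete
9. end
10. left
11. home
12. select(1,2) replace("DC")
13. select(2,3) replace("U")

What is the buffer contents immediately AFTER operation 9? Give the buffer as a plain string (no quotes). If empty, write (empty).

After op 1 (delete): buf='EINUYOW' cursor=0
After op 2 (delete): buf='INUYOW' cursor=0
After op 3 (backspace): buf='INUYOW' cursor=0
After op 4 (delete): buf='NUYOW' cursor=0
After op 5 (select(0,4) replace("BKL")): buf='BKLW' cursor=3
After op 6 (right): buf='BKLW' cursor=4
After op 7 (left): buf='BKLW' cursor=3
After op 8 (delete): buf='BKL' cursor=3
After op 9 (end): buf='BKL' cursor=3

Answer: BKL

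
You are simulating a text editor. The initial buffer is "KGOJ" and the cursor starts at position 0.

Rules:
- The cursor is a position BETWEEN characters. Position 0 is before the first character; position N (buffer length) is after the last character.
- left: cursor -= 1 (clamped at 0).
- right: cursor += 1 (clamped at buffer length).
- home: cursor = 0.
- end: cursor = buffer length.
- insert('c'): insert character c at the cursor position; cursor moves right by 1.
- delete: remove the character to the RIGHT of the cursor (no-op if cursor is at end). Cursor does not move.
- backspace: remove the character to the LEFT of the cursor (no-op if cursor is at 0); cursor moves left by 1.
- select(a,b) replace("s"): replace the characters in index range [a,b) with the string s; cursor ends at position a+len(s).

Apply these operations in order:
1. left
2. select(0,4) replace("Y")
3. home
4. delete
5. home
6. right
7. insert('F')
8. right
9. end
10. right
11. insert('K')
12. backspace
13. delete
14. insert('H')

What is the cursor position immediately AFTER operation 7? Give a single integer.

Answer: 1

Derivation:
After op 1 (left): buf='KGOJ' cursor=0
After op 2 (select(0,4) replace("Y")): buf='Y' cursor=1
After op 3 (home): buf='Y' cursor=0
After op 4 (delete): buf='(empty)' cursor=0
After op 5 (home): buf='(empty)' cursor=0
After op 6 (right): buf='(empty)' cursor=0
After op 7 (insert('F')): buf='F' cursor=1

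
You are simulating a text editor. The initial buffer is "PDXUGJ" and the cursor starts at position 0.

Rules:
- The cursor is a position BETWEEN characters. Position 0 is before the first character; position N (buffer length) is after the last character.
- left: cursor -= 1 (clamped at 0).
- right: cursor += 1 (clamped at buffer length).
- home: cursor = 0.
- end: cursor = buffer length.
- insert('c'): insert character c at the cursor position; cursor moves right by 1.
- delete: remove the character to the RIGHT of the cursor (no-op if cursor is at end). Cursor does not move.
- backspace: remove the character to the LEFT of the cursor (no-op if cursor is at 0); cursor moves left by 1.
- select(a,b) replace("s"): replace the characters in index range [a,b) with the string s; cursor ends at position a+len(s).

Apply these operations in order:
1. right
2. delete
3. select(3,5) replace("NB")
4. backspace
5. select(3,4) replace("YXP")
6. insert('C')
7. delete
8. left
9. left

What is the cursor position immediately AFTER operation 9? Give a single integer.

After op 1 (right): buf='PDXUGJ' cursor=1
After op 2 (delete): buf='PXUGJ' cursor=1
After op 3 (select(3,5) replace("NB")): buf='PXUNB' cursor=5
After op 4 (backspace): buf='PXUN' cursor=4
After op 5 (select(3,4) replace("YXP")): buf='PXUYXP' cursor=6
After op 6 (insert('C')): buf='PXUYXPC' cursor=7
After op 7 (delete): buf='PXUYXPC' cursor=7
After op 8 (left): buf='PXUYXPC' cursor=6
After op 9 (left): buf='PXUYXPC' cursor=5

Answer: 5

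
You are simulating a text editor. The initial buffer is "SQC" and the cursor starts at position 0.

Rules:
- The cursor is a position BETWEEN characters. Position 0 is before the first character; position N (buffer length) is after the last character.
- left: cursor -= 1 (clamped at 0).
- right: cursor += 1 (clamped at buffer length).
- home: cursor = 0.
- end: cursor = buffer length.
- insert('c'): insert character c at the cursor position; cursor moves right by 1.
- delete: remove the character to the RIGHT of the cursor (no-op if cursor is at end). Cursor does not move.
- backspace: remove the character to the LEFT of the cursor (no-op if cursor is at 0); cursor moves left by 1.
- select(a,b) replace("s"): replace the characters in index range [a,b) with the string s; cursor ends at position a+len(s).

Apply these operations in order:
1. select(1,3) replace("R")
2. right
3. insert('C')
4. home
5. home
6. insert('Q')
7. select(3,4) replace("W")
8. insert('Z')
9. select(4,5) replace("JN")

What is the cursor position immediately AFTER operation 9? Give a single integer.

Answer: 6

Derivation:
After op 1 (select(1,3) replace("R")): buf='SR' cursor=2
After op 2 (right): buf='SR' cursor=2
After op 3 (insert('C')): buf='SRC' cursor=3
After op 4 (home): buf='SRC' cursor=0
After op 5 (home): buf='SRC' cursor=0
After op 6 (insert('Q')): buf='QSRC' cursor=1
After op 7 (select(3,4) replace("W")): buf='QSRW' cursor=4
After op 8 (insert('Z')): buf='QSRWZ' cursor=5
After op 9 (select(4,5) replace("JN")): buf='QSRWJN' cursor=6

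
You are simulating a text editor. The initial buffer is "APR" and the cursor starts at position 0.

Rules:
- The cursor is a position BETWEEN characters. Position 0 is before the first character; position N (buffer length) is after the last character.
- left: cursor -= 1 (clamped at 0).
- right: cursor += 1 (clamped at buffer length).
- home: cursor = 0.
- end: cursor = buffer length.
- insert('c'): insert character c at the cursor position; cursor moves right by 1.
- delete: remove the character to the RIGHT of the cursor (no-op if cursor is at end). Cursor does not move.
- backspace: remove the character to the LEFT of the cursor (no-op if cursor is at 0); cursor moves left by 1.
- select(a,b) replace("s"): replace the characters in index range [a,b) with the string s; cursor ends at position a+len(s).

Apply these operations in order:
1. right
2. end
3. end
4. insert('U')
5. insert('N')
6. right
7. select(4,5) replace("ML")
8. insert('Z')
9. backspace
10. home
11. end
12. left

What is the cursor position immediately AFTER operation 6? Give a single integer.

After op 1 (right): buf='APR' cursor=1
After op 2 (end): buf='APR' cursor=3
After op 3 (end): buf='APR' cursor=3
After op 4 (insert('U')): buf='APRU' cursor=4
After op 5 (insert('N')): buf='APRUN' cursor=5
After op 6 (right): buf='APRUN' cursor=5

Answer: 5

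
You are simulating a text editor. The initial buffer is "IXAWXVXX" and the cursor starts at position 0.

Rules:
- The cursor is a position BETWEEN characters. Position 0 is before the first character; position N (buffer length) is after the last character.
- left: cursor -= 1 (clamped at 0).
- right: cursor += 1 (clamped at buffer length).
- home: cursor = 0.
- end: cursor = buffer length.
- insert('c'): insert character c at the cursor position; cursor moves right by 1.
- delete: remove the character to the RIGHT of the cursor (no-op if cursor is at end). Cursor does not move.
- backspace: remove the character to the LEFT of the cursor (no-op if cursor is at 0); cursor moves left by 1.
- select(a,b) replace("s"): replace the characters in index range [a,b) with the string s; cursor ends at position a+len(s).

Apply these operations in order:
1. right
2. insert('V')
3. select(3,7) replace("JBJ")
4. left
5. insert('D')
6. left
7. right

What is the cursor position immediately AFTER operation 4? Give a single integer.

After op 1 (right): buf='IXAWXVXX' cursor=1
After op 2 (insert('V')): buf='IVXAWXVXX' cursor=2
After op 3 (select(3,7) replace("JBJ")): buf='IVXJBJXX' cursor=6
After op 4 (left): buf='IVXJBJXX' cursor=5

Answer: 5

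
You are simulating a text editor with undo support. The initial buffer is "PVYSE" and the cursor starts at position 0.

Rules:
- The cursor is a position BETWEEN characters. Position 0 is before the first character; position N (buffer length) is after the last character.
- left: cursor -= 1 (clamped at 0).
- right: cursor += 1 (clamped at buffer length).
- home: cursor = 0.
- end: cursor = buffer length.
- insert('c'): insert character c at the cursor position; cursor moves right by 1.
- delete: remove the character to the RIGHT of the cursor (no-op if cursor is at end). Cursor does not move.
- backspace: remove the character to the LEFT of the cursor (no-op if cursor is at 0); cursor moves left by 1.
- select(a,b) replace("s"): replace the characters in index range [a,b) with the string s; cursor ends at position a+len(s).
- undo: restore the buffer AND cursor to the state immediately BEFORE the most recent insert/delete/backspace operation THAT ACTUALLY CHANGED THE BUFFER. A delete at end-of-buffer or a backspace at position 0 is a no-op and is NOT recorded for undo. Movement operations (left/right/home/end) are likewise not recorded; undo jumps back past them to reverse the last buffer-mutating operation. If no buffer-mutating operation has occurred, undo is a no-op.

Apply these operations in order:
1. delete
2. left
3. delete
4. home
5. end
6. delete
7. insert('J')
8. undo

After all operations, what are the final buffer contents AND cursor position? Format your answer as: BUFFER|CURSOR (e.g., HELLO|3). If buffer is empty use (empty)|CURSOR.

After op 1 (delete): buf='VYSE' cursor=0
After op 2 (left): buf='VYSE' cursor=0
After op 3 (delete): buf='YSE' cursor=0
After op 4 (home): buf='YSE' cursor=0
After op 5 (end): buf='YSE' cursor=3
After op 6 (delete): buf='YSE' cursor=3
After op 7 (insert('J')): buf='YSEJ' cursor=4
After op 8 (undo): buf='YSE' cursor=3

Answer: YSE|3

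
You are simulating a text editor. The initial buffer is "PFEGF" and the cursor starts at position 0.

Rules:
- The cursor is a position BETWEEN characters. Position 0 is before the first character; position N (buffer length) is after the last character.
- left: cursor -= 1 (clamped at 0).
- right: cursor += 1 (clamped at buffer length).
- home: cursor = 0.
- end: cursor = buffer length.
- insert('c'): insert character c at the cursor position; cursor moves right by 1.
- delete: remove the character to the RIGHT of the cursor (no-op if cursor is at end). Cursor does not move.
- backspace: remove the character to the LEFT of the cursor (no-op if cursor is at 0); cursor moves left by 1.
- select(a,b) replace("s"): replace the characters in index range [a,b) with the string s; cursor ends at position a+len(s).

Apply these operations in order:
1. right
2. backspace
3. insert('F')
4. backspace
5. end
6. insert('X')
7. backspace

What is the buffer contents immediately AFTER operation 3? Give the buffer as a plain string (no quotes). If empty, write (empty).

After op 1 (right): buf='PFEGF' cursor=1
After op 2 (backspace): buf='FEGF' cursor=0
After op 3 (insert('F')): buf='FFEGF' cursor=1

Answer: FFEGF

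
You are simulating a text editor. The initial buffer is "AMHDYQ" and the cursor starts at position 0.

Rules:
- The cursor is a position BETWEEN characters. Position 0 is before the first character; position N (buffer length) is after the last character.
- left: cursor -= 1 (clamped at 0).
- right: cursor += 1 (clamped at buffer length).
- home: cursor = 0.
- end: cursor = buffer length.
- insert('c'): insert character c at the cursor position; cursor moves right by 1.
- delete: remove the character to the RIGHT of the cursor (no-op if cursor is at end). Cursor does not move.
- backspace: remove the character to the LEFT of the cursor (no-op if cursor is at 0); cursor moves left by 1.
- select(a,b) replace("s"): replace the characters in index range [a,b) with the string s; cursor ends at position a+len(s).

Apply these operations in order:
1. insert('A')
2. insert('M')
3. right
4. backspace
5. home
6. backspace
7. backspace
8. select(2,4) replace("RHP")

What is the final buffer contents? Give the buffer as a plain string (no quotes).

After op 1 (insert('A')): buf='AAMHDYQ' cursor=1
After op 2 (insert('M')): buf='AMAMHDYQ' cursor=2
After op 3 (right): buf='AMAMHDYQ' cursor=3
After op 4 (backspace): buf='AMMHDYQ' cursor=2
After op 5 (home): buf='AMMHDYQ' cursor=0
After op 6 (backspace): buf='AMMHDYQ' cursor=0
After op 7 (backspace): buf='AMMHDYQ' cursor=0
After op 8 (select(2,4) replace("RHP")): buf='AMRHPDYQ' cursor=5

Answer: AMRHPDYQ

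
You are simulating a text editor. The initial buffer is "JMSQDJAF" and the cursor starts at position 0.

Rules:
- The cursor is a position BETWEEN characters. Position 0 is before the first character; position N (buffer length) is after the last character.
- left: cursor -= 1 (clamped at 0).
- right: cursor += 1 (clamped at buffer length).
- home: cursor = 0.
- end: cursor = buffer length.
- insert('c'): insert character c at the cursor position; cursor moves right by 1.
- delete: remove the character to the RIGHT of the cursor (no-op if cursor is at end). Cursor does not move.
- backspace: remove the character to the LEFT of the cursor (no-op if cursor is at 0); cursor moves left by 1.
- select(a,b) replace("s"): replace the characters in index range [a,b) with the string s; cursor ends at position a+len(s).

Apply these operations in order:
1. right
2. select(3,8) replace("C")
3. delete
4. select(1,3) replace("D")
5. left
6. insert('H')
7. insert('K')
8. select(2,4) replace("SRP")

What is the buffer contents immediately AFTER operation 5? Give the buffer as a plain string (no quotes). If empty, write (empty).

After op 1 (right): buf='JMSQDJAF' cursor=1
After op 2 (select(3,8) replace("C")): buf='JMSC' cursor=4
After op 3 (delete): buf='JMSC' cursor=4
After op 4 (select(1,3) replace("D")): buf='JDC' cursor=2
After op 5 (left): buf='JDC' cursor=1

Answer: JDC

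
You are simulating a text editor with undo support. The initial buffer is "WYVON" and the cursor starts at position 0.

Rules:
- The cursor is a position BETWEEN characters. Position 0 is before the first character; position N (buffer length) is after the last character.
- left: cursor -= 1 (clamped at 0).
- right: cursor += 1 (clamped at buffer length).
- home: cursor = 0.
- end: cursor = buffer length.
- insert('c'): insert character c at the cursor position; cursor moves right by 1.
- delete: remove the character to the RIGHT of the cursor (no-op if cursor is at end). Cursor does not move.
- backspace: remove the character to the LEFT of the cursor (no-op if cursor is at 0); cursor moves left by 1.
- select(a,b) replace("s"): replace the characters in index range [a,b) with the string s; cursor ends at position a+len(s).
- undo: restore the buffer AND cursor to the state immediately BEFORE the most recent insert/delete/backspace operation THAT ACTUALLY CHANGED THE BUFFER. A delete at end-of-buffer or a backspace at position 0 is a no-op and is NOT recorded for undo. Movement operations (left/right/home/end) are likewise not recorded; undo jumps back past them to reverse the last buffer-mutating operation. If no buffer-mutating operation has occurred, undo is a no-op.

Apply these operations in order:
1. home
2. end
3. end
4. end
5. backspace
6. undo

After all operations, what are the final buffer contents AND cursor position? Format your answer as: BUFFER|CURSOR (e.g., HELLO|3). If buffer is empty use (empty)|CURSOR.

After op 1 (home): buf='WYVON' cursor=0
After op 2 (end): buf='WYVON' cursor=5
After op 3 (end): buf='WYVON' cursor=5
After op 4 (end): buf='WYVON' cursor=5
After op 5 (backspace): buf='WYVO' cursor=4
After op 6 (undo): buf='WYVON' cursor=5

Answer: WYVON|5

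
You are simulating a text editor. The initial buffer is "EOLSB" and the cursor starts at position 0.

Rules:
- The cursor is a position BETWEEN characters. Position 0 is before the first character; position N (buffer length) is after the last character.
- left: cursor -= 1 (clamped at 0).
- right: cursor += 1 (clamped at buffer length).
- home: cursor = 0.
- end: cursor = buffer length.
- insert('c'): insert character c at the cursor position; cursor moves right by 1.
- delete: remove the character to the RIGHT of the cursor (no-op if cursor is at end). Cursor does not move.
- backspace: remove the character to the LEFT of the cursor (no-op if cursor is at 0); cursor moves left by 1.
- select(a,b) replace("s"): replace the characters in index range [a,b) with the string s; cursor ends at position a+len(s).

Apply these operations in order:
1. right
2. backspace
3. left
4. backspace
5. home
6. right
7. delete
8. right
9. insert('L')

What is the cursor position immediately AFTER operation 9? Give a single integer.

Answer: 3

Derivation:
After op 1 (right): buf='EOLSB' cursor=1
After op 2 (backspace): buf='OLSB' cursor=0
After op 3 (left): buf='OLSB' cursor=0
After op 4 (backspace): buf='OLSB' cursor=0
After op 5 (home): buf='OLSB' cursor=0
After op 6 (right): buf='OLSB' cursor=1
After op 7 (delete): buf='OSB' cursor=1
After op 8 (right): buf='OSB' cursor=2
After op 9 (insert('L')): buf='OSLB' cursor=3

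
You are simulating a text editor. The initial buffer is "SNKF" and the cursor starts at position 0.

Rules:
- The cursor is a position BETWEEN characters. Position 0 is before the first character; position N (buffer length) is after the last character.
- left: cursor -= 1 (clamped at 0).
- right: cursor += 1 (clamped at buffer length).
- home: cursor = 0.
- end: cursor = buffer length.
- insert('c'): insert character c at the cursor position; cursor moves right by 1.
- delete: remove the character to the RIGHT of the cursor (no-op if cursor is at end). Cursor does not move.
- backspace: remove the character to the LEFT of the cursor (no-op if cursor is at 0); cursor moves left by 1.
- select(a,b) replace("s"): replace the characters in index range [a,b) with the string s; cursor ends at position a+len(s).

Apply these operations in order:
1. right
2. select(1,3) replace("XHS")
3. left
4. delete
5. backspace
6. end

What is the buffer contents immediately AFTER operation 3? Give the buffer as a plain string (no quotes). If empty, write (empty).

Answer: SXHSF

Derivation:
After op 1 (right): buf='SNKF' cursor=1
After op 2 (select(1,3) replace("XHS")): buf='SXHSF' cursor=4
After op 3 (left): buf='SXHSF' cursor=3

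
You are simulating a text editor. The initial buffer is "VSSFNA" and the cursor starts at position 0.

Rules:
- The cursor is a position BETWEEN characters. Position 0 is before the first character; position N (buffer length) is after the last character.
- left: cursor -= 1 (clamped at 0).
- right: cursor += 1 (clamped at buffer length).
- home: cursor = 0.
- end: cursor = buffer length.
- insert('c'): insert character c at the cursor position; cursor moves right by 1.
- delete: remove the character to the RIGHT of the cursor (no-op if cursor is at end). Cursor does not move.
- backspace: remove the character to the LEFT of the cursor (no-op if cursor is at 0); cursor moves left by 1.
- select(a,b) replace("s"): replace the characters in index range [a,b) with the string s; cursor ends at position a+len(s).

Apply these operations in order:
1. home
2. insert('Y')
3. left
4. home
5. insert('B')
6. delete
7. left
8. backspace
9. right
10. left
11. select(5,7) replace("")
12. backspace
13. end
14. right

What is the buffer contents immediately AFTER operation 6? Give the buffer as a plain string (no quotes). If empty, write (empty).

Answer: BVSSFNA

Derivation:
After op 1 (home): buf='VSSFNA' cursor=0
After op 2 (insert('Y')): buf='YVSSFNA' cursor=1
After op 3 (left): buf='YVSSFNA' cursor=0
After op 4 (home): buf='YVSSFNA' cursor=0
After op 5 (insert('B')): buf='BYVSSFNA' cursor=1
After op 6 (delete): buf='BVSSFNA' cursor=1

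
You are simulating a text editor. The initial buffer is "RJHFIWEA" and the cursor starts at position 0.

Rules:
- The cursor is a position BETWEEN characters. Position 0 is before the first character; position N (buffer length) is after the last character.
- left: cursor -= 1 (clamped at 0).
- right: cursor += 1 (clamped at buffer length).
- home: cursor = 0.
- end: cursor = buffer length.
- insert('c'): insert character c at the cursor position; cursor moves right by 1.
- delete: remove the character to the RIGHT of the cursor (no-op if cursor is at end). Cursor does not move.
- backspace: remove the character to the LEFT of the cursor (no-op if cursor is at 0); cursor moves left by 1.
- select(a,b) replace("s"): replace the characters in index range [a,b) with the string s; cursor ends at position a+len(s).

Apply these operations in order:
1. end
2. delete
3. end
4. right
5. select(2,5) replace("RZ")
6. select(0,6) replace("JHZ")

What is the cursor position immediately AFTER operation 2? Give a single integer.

After op 1 (end): buf='RJHFIWEA' cursor=8
After op 2 (delete): buf='RJHFIWEA' cursor=8

Answer: 8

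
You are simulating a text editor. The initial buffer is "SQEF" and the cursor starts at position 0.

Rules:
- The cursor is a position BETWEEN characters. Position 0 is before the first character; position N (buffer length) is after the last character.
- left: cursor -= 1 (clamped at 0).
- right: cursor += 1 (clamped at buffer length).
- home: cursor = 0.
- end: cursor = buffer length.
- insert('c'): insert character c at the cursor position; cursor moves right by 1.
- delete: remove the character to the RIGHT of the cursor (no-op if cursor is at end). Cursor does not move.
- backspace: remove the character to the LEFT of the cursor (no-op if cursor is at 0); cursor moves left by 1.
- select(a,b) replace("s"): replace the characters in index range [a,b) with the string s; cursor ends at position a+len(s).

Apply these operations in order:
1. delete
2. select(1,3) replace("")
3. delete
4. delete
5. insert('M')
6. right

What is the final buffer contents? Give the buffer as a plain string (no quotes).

After op 1 (delete): buf='QEF' cursor=0
After op 2 (select(1,3) replace("")): buf='Q' cursor=1
After op 3 (delete): buf='Q' cursor=1
After op 4 (delete): buf='Q' cursor=1
After op 5 (insert('M')): buf='QM' cursor=2
After op 6 (right): buf='QM' cursor=2

Answer: QM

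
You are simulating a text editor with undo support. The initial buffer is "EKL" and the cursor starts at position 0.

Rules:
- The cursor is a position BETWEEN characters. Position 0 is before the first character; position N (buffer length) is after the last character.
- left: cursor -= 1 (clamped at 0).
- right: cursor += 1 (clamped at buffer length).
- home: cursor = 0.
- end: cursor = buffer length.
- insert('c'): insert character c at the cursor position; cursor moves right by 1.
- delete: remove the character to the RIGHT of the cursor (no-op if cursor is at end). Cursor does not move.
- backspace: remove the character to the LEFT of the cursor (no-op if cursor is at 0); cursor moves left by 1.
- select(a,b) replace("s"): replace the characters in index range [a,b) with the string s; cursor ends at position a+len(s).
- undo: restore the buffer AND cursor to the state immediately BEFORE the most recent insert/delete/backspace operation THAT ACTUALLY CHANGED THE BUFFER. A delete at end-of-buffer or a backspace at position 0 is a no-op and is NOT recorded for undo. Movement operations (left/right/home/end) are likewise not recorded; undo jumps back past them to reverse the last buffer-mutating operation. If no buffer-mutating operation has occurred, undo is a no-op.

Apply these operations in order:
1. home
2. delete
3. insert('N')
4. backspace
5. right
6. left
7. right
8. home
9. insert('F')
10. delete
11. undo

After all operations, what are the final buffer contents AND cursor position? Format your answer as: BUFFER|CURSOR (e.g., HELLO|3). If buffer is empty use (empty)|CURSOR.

After op 1 (home): buf='EKL' cursor=0
After op 2 (delete): buf='KL' cursor=0
After op 3 (insert('N')): buf='NKL' cursor=1
After op 4 (backspace): buf='KL' cursor=0
After op 5 (right): buf='KL' cursor=1
After op 6 (left): buf='KL' cursor=0
After op 7 (right): buf='KL' cursor=1
After op 8 (home): buf='KL' cursor=0
After op 9 (insert('F')): buf='FKL' cursor=1
After op 10 (delete): buf='FL' cursor=1
After op 11 (undo): buf='FKL' cursor=1

Answer: FKL|1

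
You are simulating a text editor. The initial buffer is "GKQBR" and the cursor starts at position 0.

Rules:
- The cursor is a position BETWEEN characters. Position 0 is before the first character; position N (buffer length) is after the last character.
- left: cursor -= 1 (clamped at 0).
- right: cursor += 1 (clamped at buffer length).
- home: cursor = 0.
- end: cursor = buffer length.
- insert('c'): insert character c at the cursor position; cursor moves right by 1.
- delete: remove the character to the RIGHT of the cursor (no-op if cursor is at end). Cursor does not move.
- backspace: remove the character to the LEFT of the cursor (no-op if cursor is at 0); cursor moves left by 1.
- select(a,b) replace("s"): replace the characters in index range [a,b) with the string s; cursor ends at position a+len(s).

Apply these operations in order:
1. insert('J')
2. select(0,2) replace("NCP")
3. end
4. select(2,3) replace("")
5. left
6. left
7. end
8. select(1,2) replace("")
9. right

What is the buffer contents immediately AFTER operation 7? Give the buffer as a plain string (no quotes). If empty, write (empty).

After op 1 (insert('J')): buf='JGKQBR' cursor=1
After op 2 (select(0,2) replace("NCP")): buf='NCPKQBR' cursor=3
After op 3 (end): buf='NCPKQBR' cursor=7
After op 4 (select(2,3) replace("")): buf='NCKQBR' cursor=2
After op 5 (left): buf='NCKQBR' cursor=1
After op 6 (left): buf='NCKQBR' cursor=0
After op 7 (end): buf='NCKQBR' cursor=6

Answer: NCKQBR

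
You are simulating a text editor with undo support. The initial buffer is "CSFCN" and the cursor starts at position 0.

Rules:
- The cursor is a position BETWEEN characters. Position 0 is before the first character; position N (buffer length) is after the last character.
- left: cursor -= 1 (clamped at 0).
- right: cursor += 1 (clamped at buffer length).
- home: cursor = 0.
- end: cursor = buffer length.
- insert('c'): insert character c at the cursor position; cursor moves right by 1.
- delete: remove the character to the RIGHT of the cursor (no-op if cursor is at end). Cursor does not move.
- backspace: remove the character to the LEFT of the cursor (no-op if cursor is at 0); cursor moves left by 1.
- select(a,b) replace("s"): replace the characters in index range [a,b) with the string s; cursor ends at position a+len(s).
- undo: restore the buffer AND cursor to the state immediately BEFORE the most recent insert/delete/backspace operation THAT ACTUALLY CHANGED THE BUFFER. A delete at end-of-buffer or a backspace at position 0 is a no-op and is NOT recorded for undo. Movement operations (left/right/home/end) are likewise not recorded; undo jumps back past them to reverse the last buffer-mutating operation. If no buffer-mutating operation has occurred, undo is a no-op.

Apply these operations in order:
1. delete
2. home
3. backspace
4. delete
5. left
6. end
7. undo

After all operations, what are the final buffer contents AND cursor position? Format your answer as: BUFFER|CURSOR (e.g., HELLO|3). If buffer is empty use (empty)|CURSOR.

Answer: SFCN|0

Derivation:
After op 1 (delete): buf='SFCN' cursor=0
After op 2 (home): buf='SFCN' cursor=0
After op 3 (backspace): buf='SFCN' cursor=0
After op 4 (delete): buf='FCN' cursor=0
After op 5 (left): buf='FCN' cursor=0
After op 6 (end): buf='FCN' cursor=3
After op 7 (undo): buf='SFCN' cursor=0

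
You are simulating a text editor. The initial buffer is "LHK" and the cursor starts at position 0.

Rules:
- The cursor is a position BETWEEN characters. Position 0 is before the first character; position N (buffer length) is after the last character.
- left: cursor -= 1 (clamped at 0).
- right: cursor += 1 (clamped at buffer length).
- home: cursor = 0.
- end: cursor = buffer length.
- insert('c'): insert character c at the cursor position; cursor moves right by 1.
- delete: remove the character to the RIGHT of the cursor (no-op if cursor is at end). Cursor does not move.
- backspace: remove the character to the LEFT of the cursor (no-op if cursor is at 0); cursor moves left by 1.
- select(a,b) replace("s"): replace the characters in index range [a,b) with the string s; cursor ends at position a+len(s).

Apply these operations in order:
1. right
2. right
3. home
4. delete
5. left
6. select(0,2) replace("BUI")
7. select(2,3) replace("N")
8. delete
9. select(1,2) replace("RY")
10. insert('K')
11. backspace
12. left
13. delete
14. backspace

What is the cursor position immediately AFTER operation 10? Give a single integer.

After op 1 (right): buf='LHK' cursor=1
After op 2 (right): buf='LHK' cursor=2
After op 3 (home): buf='LHK' cursor=0
After op 4 (delete): buf='HK' cursor=0
After op 5 (left): buf='HK' cursor=0
After op 6 (select(0,2) replace("BUI")): buf='BUI' cursor=3
After op 7 (select(2,3) replace("N")): buf='BUN' cursor=3
After op 8 (delete): buf='BUN' cursor=3
After op 9 (select(1,2) replace("RY")): buf='BRYN' cursor=3
After op 10 (insert('K')): buf='BRYKN' cursor=4

Answer: 4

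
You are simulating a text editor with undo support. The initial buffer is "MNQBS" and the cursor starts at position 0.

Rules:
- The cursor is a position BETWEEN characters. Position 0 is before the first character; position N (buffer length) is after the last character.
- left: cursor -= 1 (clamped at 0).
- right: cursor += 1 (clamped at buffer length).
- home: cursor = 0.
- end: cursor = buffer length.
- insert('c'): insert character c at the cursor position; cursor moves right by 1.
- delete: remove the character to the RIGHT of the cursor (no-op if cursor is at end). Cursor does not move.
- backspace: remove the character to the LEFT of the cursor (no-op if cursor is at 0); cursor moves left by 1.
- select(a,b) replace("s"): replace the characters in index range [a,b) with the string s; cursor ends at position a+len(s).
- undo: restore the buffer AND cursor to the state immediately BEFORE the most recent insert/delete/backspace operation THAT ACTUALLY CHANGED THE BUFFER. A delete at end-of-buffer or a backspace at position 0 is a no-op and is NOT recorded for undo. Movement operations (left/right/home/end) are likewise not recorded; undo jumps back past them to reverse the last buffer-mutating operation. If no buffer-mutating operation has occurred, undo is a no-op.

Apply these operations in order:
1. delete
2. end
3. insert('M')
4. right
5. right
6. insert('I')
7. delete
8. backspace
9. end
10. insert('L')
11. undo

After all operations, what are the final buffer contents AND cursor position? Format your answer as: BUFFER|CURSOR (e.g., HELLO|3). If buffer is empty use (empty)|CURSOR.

Answer: NQBSM|5

Derivation:
After op 1 (delete): buf='NQBS' cursor=0
After op 2 (end): buf='NQBS' cursor=4
After op 3 (insert('M')): buf='NQBSM' cursor=5
After op 4 (right): buf='NQBSM' cursor=5
After op 5 (right): buf='NQBSM' cursor=5
After op 6 (insert('I')): buf='NQBSMI' cursor=6
After op 7 (delete): buf='NQBSMI' cursor=6
After op 8 (backspace): buf='NQBSM' cursor=5
After op 9 (end): buf='NQBSM' cursor=5
After op 10 (insert('L')): buf='NQBSML' cursor=6
After op 11 (undo): buf='NQBSM' cursor=5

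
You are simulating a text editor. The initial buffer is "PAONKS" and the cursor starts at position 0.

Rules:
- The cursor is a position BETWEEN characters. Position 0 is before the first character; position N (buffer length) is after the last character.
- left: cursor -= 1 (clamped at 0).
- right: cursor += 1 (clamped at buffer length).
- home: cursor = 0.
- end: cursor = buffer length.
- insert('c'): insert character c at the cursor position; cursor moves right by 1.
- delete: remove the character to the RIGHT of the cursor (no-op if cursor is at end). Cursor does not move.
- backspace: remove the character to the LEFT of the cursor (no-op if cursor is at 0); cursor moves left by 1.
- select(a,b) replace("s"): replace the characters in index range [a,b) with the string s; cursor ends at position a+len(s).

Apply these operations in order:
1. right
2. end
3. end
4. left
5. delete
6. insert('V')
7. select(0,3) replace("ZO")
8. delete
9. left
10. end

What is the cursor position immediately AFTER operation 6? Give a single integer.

Answer: 6

Derivation:
After op 1 (right): buf='PAONKS' cursor=1
After op 2 (end): buf='PAONKS' cursor=6
After op 3 (end): buf='PAONKS' cursor=6
After op 4 (left): buf='PAONKS' cursor=5
After op 5 (delete): buf='PAONK' cursor=5
After op 6 (insert('V')): buf='PAONKV' cursor=6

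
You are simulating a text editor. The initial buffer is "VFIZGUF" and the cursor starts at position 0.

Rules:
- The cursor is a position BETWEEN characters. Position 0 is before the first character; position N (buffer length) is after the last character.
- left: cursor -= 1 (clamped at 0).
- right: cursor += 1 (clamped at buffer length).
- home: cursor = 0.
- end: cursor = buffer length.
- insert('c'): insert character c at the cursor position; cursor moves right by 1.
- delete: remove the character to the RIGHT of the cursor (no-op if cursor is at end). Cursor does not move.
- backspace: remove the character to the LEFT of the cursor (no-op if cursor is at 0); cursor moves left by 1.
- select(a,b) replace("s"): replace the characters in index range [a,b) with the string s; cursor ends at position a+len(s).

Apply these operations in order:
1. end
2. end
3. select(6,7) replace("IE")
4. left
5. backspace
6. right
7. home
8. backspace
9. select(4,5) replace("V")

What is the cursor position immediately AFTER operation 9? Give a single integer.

After op 1 (end): buf='VFIZGUF' cursor=7
After op 2 (end): buf='VFIZGUF' cursor=7
After op 3 (select(6,7) replace("IE")): buf='VFIZGUIE' cursor=8
After op 4 (left): buf='VFIZGUIE' cursor=7
After op 5 (backspace): buf='VFIZGUE' cursor=6
After op 6 (right): buf='VFIZGUE' cursor=7
After op 7 (home): buf='VFIZGUE' cursor=0
After op 8 (backspace): buf='VFIZGUE' cursor=0
After op 9 (select(4,5) replace("V")): buf='VFIZVUE' cursor=5

Answer: 5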